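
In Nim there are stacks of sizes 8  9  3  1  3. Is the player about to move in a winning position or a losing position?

Losing position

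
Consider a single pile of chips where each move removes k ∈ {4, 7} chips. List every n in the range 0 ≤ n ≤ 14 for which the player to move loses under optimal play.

0, 1, 2, 3, 11, 12, 13, 14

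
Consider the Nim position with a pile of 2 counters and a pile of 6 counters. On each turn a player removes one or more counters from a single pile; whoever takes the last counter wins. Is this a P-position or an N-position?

Compute the nim-sum pairwise:
2 ⊕ 6 = 4
The nim-sum is 4 ≠ 0, so this is an N-position: the player to move can win.

N-position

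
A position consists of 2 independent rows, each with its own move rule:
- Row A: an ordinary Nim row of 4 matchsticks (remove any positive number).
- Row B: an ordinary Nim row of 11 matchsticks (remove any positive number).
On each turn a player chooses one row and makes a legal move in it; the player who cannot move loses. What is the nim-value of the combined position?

15

Row A is a plain Nim row of size 4, so its Grundy value is 4.
Row B is a plain Nim row of size 11, so its Grundy value is 11.
The value of a disjunctive sum is the nim-sum of the parts.
Combined value = 4 ⊕ 11 = 15.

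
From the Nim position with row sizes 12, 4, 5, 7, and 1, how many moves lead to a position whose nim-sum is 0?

1

Nim-sum: 12 XOR 4 XOR 5 XOR 7 XOR 1 = 11.
The overall nim-sum is X = 11. A row of size p has a winning move iff p XOR X < p (reduce it to p XOR X).
  12: 12 XOR 11 = 7 < 12 — winning move (to 7).
  4: 4 XOR 11 = 15 ≥ 4 — no move.
  5: 5 XOR 11 = 14 ≥ 5 — no move.
  7: 7 XOR 11 = 12 ≥ 7 — no move.
  1: 1 XOR 11 = 10 ≥ 1 — no move.
That gives 1 winning move.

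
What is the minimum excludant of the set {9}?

0

0 is not in the set, so the mex is 0.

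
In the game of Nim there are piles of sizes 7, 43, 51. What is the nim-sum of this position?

31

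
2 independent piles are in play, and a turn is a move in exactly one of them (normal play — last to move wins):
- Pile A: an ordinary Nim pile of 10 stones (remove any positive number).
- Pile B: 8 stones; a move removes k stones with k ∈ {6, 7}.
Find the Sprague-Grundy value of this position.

11

Pile A is a plain Nim pile of size 10, so its Grundy value is 10.
Grundy values for pile B (subtraction set {6, 7}):
g(0) = mex{} = 0
g(1) = mex{} = 0
g(2) = mex{} = 0
g(3) = mex{} = 0
g(4) = mex{} = 0
g(5) = mex{} = 0
g(6) = mex{0} = 1
g(7) = mex{0} = 1
g(8) = mex{0} = 1
So g(8) = 1.
By the Sprague-Grundy theorem, the Grundy value of a sum of independent games is the XOR of the component values.
Combined value = 10 XOR 1 = 11.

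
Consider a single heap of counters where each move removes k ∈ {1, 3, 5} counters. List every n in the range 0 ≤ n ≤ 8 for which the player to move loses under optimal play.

Build the Grundy sequence with g(k) = mex{g(k−s) : s ∈ {1, 3, 5}, s ≤ k}:
k:     0  1  2  3  4  5  6  7  8
g(k):  0  1  0  1  0  1  0  1  0
The P-positions (g = 0) in 0..8 are 0, 2, 4, 6, 8.

0, 2, 4, 6, 8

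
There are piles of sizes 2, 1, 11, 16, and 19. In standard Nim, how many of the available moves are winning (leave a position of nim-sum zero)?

1

Compute the nim-sum pairwise:
2 ⊕ 1 = 3
3 ⊕ 11 = 8
8 ⊕ 16 = 24
24 ⊕ 19 = 11
The overall nim-sum is X = 11. A pile of size p has a winning move iff p XOR X < p (reduce it to p XOR X).
  2: 2 XOR 11 = 9 ≥ 2 — no move.
  1: 1 XOR 11 = 10 ≥ 1 — no move.
  11: 11 XOR 11 = 0 < 11 — winning move (to 0).
  16: 16 XOR 11 = 27 ≥ 16 — no move.
  19: 19 XOR 11 = 24 ≥ 19 — no move.
That gives 1 winning move.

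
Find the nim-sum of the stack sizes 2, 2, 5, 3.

Nim-sum: 2 ^ 2 ^ 5 ^ 3 = 6.

6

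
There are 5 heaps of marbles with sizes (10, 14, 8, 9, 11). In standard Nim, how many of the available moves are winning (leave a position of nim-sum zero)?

Compute the nim-sum pairwise:
10 XOR 14 = 4
4 XOR 8 = 12
12 XOR 9 = 5
5 XOR 11 = 14
The overall nim-sum is X = 14. A heap of size p has a winning move iff p XOR X < p (reduce it to p XOR X).
  10: 10 XOR 14 = 4 < 10 — winning move (to 4).
  14: 14 XOR 14 = 0 < 14 — winning move (to 0).
  8: 8 XOR 14 = 6 < 8 — winning move (to 6).
  9: 9 XOR 14 = 7 < 9 — winning move (to 7).
  11: 11 XOR 14 = 5 < 11 — winning move (to 5).
That gives 5 winning moves.

5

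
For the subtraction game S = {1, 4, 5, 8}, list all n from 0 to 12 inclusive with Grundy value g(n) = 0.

Grundy values for subtraction set {1, 4, 5, 8}:
k:     0  1  2  3  4  5  6  7  8  9 10 11 12
g(k):  0  1  0  1  2  3  2  3  4  0  1  0  1
The P-positions (g = 0) in 0..12 are 0, 2, 9, 11.

0, 2, 9, 11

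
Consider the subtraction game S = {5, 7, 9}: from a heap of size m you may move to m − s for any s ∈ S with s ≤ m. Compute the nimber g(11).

2

Build the Grundy sequence with g(k) = mex{g(k−s) : s ∈ {5, 7, 9}, s ≤ k}:
g(0) = mex{} = 0
g(1) = mex{} = 0
g(2) = mex{} = 0
g(3) = mex{} = 0
g(4) = mex{} = 0
g(5) = mex{0} = 1
g(6) = mex{0} = 1
g(7) = mex{0} = 1
g(8) = mex{0} = 1
g(9) = mex{0} = 1
g(10) = mex{0,1} = 2
g(11) = mex{0,1} = 2
So g(11) = 2.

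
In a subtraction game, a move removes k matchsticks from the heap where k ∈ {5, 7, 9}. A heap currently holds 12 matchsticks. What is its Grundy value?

2

Compute g(0), g(1), … for moves {5, 7, 9}:
k:     0  1  2  3  4  5  6  7  8  9 10 11 12
g(k):  0  0  0  0  0  1  1  1  1  1  2  2  2
So g(12) = 2.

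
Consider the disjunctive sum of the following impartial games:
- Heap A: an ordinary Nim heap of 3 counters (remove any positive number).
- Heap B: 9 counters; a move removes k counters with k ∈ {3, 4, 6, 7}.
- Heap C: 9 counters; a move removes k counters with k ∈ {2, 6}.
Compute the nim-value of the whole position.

0

Heap A is a plain Nim heap of size 3, so its Grundy value is 3.
Grundy values for heap B (subtraction set {3, 4, 6, 7}):
g(0) = mex{} = 0
g(1) = mex{} = 0
g(2) = mex{} = 0
g(3) = mex{0} = 1
g(4) = mex{0} = 1
g(5) = mex{0} = 1
g(6) = mex{0,1} = 2
g(7) = mex{0,1} = 2
g(8) = mex{0,1} = 2
g(9) = mex{0,1,2} = 3
So g(9) = 3.
Grundy values for heap C (subtraction set {2, 6}):
g(0) = mex{} = 0
g(1) = mex{} = 0
g(2) = mex{0} = 1
g(3) = mex{0} = 1
g(4) = mex{1} = 0
g(5) = mex{1} = 0
g(6) = mex{0} = 1
g(7) = mex{0} = 1
g(8) = mex{1} = 0
g(9) = mex{1} = 0
So g(9) = 0.
The value of a disjunctive sum is the nim-sum of the parts.
Combined value = 3 XOR 3 XOR 0 = 0.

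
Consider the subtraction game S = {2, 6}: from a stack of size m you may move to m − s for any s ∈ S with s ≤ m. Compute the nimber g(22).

1

Build the Grundy sequence with g(k) = mex{g(k−s) : s ∈ {2, 6}, s ≤ k}:
k:     0  1  2  3  4  5  6  7  8  9 10 11 12 13 14 15 16 17 18 19 20 21 22
g(k):  0  0  1  1  0  0  1  1  0  0  1  1  0  0  1  1  0  0  1  1  0  0  1
So g(22) = 1.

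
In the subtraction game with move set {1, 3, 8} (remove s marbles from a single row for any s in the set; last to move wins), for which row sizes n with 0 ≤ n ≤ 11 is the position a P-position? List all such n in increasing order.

0, 2, 4, 6, 11

Grundy values for subtraction set {1, 3, 8}:
g(0) = mex{} = 0
g(1) = mex{0} = 1
g(2) = mex{1} = 0
g(3) = mex{0} = 1
g(4) = mex{1} = 0
g(5) = mex{0} = 1
g(6) = mex{1} = 0
g(7) = mex{0} = 1
g(8) = mex{0,1} = 2
g(9) = mex{0,1,2} = 3
g(10) = mex{0,1,3} = 2
g(11) = mex{1,2} = 0
The P-positions (g = 0) in 0..11 are 0, 2, 4, 6, 11.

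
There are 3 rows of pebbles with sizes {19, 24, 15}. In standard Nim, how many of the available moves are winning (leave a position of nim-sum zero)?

1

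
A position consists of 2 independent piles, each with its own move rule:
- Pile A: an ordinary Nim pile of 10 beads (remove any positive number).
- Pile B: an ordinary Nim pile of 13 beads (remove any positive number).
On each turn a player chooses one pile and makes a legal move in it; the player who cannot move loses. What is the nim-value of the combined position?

Pile A is a plain Nim pile of size 10, so its Grundy value is 10.
Pile B is a plain Nim pile of size 13, so its Grundy value is 13.
The value of a disjunctive sum is the nim-sum of the parts.
Combined value = 10 ⊕ 13 = 7.

7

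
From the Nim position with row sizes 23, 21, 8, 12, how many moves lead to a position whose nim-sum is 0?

Compute the nim-sum pairwise:
23 ⊕ 21 = 2
2 ⊕ 8 = 10
10 ⊕ 12 = 6
The overall nim-sum is X = 6. A row of size p has a winning move iff p XOR X < p (reduce it to p XOR X).
  23: 23 XOR 6 = 17 < 23 — winning move (to 17).
  21: 21 XOR 6 = 19 < 21 — winning move (to 19).
  8: 8 XOR 6 = 14 ≥ 8 — no move.
  12: 12 XOR 6 = 10 < 12 — winning move (to 10).
That gives 3 winning moves.

3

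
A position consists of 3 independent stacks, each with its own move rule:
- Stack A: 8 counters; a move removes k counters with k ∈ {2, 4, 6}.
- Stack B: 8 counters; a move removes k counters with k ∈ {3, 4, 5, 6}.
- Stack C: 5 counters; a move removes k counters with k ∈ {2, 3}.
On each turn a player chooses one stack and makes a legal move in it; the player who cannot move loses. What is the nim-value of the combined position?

2

Grundy values for stack A (subtraction set {2, 4, 6}):
g(0) = mex{} = 0
g(1) = mex{} = 0
g(2) = mex{0} = 1
g(3) = mex{0} = 1
g(4) = mex{0,1} = 2
g(5) = mex{0,1} = 2
g(6) = mex{0,1,2} = 3
g(7) = mex{0,1,2} = 3
g(8) = mex{1,2,3} = 0
So g(8) = 0.
Grundy values for stack B (subtraction set {3, 4, 5, 6}):
g(0) = mex{} = 0
g(1) = mex{} = 0
g(2) = mex{} = 0
g(3) = mex{0} = 1
g(4) = mex{0} = 1
g(5) = mex{0} = 1
g(6) = mex{0,1} = 2
g(7) = mex{0,1} = 2
g(8) = mex{0,1} = 2
So g(8) = 2.
For stack C, compute g(0), g(1), … with moves {2, 3}:
k:     0  1  2  3  4  5
g(k):  0  0  1  1  2  0
So g(5) = 0.
By the Sprague-Grundy theorem, the Grundy value of a sum of independent games is the XOR of the component values.
Combined value = 0 ⊕ 2 ⊕ 0 = 2.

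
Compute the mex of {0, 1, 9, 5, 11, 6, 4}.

2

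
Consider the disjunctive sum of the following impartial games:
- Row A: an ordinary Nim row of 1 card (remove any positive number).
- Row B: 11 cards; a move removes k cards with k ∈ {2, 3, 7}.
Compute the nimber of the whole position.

Row A is a plain Nim row of size 1, so its Grundy value is 1.
Build the Grundy sequence for row B with g(k) = mex{g(k−s) : s ∈ {2, 3, 7}, s ≤ k}:
g(0) = mex{} = 0
g(1) = mex{} = 0
g(2) = mex{0} = 1
g(3) = mex{0} = 1
g(4) = mex{0,1} = 2
g(5) = mex{1} = 0
g(6) = mex{1,2} = 0
g(7) = mex{0,2} = 1
g(8) = mex{0} = 1
g(9) = mex{0,1} = 2
g(10) = mex{1} = 0
g(11) = mex{1,2} = 0
So g(11) = 0.
By the Sprague-Grundy theorem, the Grundy value of a sum of independent games is the XOR of the component values.
Combined value = 1 ⊕ 0 = 1.

1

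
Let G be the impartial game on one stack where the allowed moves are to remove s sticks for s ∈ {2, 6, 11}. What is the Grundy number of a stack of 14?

Grundy values for subtraction set {2, 6, 11}:
k:     0  1  2  3  4  5  6  7  8  9 10 11 12 13 14
g(k):  0  0  1  1  0  0  1  1  0  0  1  1  2  0  3
So g(14) = 3.

3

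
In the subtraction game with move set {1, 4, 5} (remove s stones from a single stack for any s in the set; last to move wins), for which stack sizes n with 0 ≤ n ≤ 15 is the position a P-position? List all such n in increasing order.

0, 2, 8, 10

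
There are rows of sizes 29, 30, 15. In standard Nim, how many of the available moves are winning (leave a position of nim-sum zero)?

3

Compute the nim-sum pairwise:
29 XOR 30 = 3
3 XOR 15 = 12
The overall nim-sum is X = 12. A row of size p has a winning move iff p XOR X < p (reduce it to p XOR X).
  29: 29 XOR 12 = 17 < 29 — winning move (to 17).
  30: 30 XOR 12 = 18 < 30 — winning move (to 18).
  15: 15 XOR 12 = 3 < 15 — winning move (to 3).
That gives 3 winning moves.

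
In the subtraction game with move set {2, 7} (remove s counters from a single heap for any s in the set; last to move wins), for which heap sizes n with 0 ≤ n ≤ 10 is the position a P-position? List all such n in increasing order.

0, 1, 4, 5, 9, 10

Compute g(0), g(1), … for moves {2, 7}:
g(0) = mex{} = 0
g(1) = mex{} = 0
g(2) = mex{0} = 1
g(3) = mex{0} = 1
g(4) = mex{1} = 0
g(5) = mex{1} = 0
g(6) = mex{0} = 1
g(7) = mex{0} = 1
g(8) = mex{0,1} = 2
g(9) = mex{1} = 0
g(10) = mex{1,2} = 0
The P-positions (g = 0) in 0..10 are 0, 1, 4, 5, 9, 10.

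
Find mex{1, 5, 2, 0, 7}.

3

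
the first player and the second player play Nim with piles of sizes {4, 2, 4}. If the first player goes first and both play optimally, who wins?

Nim-sum: 4 ^ 2 ^ 4 = 2.
The nim-sum is 2 ≠ 0, so this is an N-position: the player to move can win; the first player has a winning move.

the first player wins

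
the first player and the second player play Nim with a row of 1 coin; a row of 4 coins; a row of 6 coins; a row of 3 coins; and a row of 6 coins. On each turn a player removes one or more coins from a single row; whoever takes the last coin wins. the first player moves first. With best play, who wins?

the first player wins

Compute the nim-sum pairwise:
1 XOR 4 = 5
5 XOR 6 = 3
3 XOR 3 = 0
0 XOR 6 = 6
The nim-sum is 6 ≠ 0, so this is an N-position: the player to move can win; the first player has a winning move.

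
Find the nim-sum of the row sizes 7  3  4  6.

In binary:
  111  (7)
  011  (3)
  100  (4)
  110  (6)
  ---
  110  (6)

6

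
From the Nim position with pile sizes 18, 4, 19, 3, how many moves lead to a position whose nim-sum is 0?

1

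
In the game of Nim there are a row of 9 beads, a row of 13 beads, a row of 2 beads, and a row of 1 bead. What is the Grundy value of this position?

Write each in binary and XOR column by column:
  1001  (9)
  1101  (13)
  0010  (2)
  0001  (1)
  ----
  0111  (7)

7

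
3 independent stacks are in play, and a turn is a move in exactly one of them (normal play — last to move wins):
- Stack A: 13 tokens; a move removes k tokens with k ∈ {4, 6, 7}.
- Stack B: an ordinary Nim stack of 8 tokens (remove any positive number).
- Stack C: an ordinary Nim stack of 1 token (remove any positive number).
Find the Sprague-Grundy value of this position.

For stack A, compute g(0), g(1), … with moves {4, 6, 7}:
k:     0  1  2  3  4  5  6  7  8  9 10 11 12 13
g(k):  0  0  0  0  1  1  1  1  2  2  2  0  0  0
So g(13) = 0.
Stack B is a plain Nim stack of size 8, so its Grundy value is 8.
Stack C is a plain Nim stack of size 1, so its Grundy value is 1.
The value of a disjunctive sum is the nim-sum of the parts.
Combined value = 0 ⊕ 8 ⊕ 1 = 9.

9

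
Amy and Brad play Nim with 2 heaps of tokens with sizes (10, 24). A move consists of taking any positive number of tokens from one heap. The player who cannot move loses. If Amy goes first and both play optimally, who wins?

Amy wins

Nim-sum: 10 XOR 24 = 18.
The nim-sum is 18 ≠ 0, so this is an N-position: the player to move can win; Amy has a winning move.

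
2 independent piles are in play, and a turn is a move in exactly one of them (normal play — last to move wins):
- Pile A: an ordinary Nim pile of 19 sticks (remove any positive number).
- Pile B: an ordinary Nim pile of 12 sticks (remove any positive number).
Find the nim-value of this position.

Pile A is a plain Nim pile of size 19, so its Grundy value is 19.
Pile B is a plain Nim pile of size 12, so its Grundy value is 12.
By the Sprague-Grundy theorem, the Grundy value of a sum of independent games is the XOR of the component values.
Combined value = 19 XOR 12 = 31.

31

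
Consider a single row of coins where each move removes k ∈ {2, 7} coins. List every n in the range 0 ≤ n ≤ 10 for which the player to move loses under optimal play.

Compute g(0), g(1), … for moves {2, 7}:
g(0) = mex{} = 0
g(1) = mex{} = 0
g(2) = mex{0} = 1
g(3) = mex{0} = 1
g(4) = mex{1} = 0
g(5) = mex{1} = 0
g(6) = mex{0} = 1
g(7) = mex{0} = 1
g(8) = mex{0,1} = 2
g(9) = mex{1} = 0
g(10) = mex{1,2} = 0
The P-positions (g = 0) in 0..10 are 0, 1, 4, 5, 9, 10.

0, 1, 4, 5, 9, 10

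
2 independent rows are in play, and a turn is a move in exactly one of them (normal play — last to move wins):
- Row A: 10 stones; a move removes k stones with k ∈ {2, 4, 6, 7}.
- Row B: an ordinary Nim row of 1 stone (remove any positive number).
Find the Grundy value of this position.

1

Grundy values for row A (subtraction set {2, 4, 6, 7}):
g(0) = mex{} = 0
g(1) = mex{} = 0
g(2) = mex{0} = 1
g(3) = mex{0} = 1
g(4) = mex{0,1} = 2
g(5) = mex{0,1} = 2
g(6) = mex{0,1,2} = 3
g(7) = mex{0,1,2} = 3
g(8) = mex{0,1,2,3} = 4
g(9) = mex{1,2,3} = 0
g(10) = mex{1,2,3,4} = 0
So g(10) = 0.
Row B is a plain Nim row of size 1, so its Grundy value is 1.
The value of a disjunctive sum is the nim-sum of the parts.
Combined value = 0 XOR 1 = 1.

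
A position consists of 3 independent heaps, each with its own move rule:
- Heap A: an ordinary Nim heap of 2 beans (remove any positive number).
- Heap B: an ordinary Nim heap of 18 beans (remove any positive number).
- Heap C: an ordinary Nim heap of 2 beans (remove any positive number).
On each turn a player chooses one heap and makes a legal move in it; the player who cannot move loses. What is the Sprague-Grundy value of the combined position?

18

Heap A is a plain Nim heap of size 2, so its Grundy value is 2.
Heap B is a plain Nim heap of size 18, so its Grundy value is 18.
Heap C is a plain Nim heap of size 2, so its Grundy value is 2.
By the Sprague-Grundy theorem, the Grundy value of a sum of independent games is the XOR of the component values.
Combined value = 2 XOR 18 XOR 2 = 18.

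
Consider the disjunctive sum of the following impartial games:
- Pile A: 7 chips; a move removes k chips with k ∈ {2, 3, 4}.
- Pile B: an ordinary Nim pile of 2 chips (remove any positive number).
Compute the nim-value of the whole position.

2

For pile A, compute g(0), g(1), … with moves {2, 3, 4}:
k:     0  1  2  3  4  5  6  7
g(k):  0  0  1  1  2  2  0  0
So g(7) = 0.
Pile B is a plain Nim pile of size 2, so its Grundy value is 2.
The value of a disjunctive sum is the nim-sum of the parts.
Combined value = 0 ⊕ 2 = 2.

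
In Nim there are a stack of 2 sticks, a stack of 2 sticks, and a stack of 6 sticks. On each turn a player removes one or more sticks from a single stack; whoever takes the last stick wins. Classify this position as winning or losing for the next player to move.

Winning position

Compute the nim-sum pairwise:
2 ⊕ 2 = 0
0 ⊕ 6 = 6
The nim-sum is 6 ≠ 0, so this is an N-position: the player to move can win.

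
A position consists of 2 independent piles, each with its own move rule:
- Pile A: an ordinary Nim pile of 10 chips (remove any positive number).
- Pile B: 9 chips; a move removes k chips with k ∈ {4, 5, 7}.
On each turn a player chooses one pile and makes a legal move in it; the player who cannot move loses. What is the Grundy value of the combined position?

Pile A is a plain Nim pile of size 10, so its Grundy value is 10.
Build the Grundy sequence for pile B with g(k) = mex{g(k−s) : s ∈ {4, 5, 7}, s ≤ k}:
g(0) = mex{} = 0
g(1) = mex{} = 0
g(2) = mex{} = 0
g(3) = mex{} = 0
g(4) = mex{0} = 1
g(5) = mex{0} = 1
g(6) = mex{0} = 1
g(7) = mex{0} = 1
g(8) = mex{0,1} = 2
g(9) = mex{0,1} = 2
So g(9) = 2.
The value of a disjunctive sum is the nim-sum of the parts.
Combined value = 10 ⊕ 2 = 8.

8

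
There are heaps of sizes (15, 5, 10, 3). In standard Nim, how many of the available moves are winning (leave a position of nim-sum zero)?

Bitwise XOR of the heap sizes:
  1111  (15)
  0101  (5)
  1010  (10)
  0011  (3)
  ----
  0011  (3)
The overall nim-sum is X = 3. A heap of size p has a winning move iff p XOR X < p (reduce it to p XOR X).
  15: 15 XOR 3 = 12 < 15 — winning move (to 12).
  5: 5 XOR 3 = 6 ≥ 5 — no move.
  10: 10 XOR 3 = 9 < 10 — winning move (to 9).
  3: 3 XOR 3 = 0 < 3 — winning move (to 0).
That gives 3 winning moves.

3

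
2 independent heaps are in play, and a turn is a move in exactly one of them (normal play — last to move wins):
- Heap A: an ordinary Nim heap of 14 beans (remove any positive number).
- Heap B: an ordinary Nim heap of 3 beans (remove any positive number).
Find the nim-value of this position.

13

Heap A is a plain Nim heap of size 14, so its Grundy value is 14.
Heap B is a plain Nim heap of size 3, so its Grundy value is 3.
The value of a disjunctive sum is the nim-sum of the parts.
Combined value = 14 XOR 3 = 13.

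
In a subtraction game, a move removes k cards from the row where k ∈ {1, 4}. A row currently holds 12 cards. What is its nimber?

Build the Grundy sequence with g(k) = mex{g(k−s) : s ∈ {1, 4}, s ≤ k}:
k:     0  1  2  3  4  5  6  7  8  9 10 11 12
g(k):  0  1  0  1  2  0  1  0  1  2  0  1  0
So g(12) = 0.

0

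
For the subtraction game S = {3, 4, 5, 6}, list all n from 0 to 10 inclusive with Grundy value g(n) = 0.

0, 1, 2, 9, 10

Compute g(0), g(1), … for moves {3, 4, 5, 6}:
g(0) = mex{} = 0
g(1) = mex{} = 0
g(2) = mex{} = 0
g(3) = mex{0} = 1
g(4) = mex{0} = 1
g(5) = mex{0} = 1
g(6) = mex{0,1} = 2
g(7) = mex{0,1} = 2
g(8) = mex{0,1} = 2
g(9) = mex{1,2} = 0
g(10) = mex{1,2} = 0
The P-positions (g = 0) in 0..10 are 0, 1, 2, 9, 10.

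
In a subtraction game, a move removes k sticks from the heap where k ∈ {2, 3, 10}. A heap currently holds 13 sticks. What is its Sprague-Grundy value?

0

Grundy values for subtraction set {2, 3, 10}:
g(0) = mex{} = 0
g(1) = mex{} = 0
g(2) = mex{0} = 1
g(3) = mex{0} = 1
g(4) = mex{0,1} = 2
g(5) = mex{1} = 0
g(6) = mex{1,2} = 0
g(7) = mex{0,2} = 1
g(8) = mex{0} = 1
g(9) = mex{0,1} = 2
g(10) = mex{0,1} = 2
g(11) = mex{0,1,2} = 3
g(12) = mex{1,2} = 0
g(13) = mex{1,2,3} = 0
So g(13) = 0.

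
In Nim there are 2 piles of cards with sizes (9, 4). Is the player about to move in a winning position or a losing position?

Winning position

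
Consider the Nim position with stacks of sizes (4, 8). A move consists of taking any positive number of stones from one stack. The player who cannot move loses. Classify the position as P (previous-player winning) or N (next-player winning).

Compute the nim-sum pairwise:
4 ⊕ 8 = 12
The nim-sum is 12 ≠ 0, so this is an N-position: the player to move can win.

N-position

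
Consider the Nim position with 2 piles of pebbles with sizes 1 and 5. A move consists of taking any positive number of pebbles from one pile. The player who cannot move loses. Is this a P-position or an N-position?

N-position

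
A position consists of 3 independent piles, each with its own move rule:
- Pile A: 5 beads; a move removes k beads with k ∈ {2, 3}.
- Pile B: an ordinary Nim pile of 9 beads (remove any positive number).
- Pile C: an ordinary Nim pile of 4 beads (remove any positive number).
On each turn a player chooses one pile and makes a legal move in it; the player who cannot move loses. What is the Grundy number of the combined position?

For pile A, compute g(0), g(1), … with moves {2, 3}:
k:     0  1  2  3  4  5
g(k):  0  0  1  1  2  0
So g(5) = 0.
Pile B is a plain Nim pile of size 9, so its Grundy value is 9.
Pile C is a plain Nim pile of size 4, so its Grundy value is 4.
By the Sprague-Grundy theorem, the Grundy value of a sum of independent games is the XOR of the component values.
Combined value = 0 XOR 9 XOR 4 = 13.

13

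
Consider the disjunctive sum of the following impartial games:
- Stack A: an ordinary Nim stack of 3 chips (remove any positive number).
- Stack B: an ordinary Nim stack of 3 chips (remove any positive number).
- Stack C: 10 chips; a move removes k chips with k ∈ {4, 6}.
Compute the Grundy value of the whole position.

0

Stack A is a plain Nim stack of size 3, so its Grundy value is 3.
Stack B is a plain Nim stack of size 3, so its Grundy value is 3.
For stack C, compute g(0), g(1), … with moves {4, 6}:
k:     0  1  2  3  4  5  6  7  8  9 10
g(k):  0  0  0  0  1  1  1  1  2  2  0
So g(10) = 0.
By the Sprague-Grundy theorem, the Grundy value of a sum of independent games is the XOR of the component values.
Combined value = 3 ⊕ 3 ⊕ 0 = 0.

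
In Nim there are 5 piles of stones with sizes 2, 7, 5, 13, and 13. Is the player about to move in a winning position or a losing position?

Bitwise XOR of the heap sizes:
  0010  (2)
  0111  (7)
  0101  (5)
  1101  (13)
  1101  (13)
  ----
  0000  (0)
The nim-sum is 0, so this is a P-position: the player to move is in a losing position under optimal play.

Losing position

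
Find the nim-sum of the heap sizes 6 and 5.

3

In binary:
  110  (6)
  101  (5)
  ---
  011  (3)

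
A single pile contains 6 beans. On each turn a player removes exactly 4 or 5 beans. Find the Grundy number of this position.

1

Compute g(0), g(1), … for moves {4, 5}:
k:     0  1  2  3  4  5  6
g(k):  0  0  0  0  1  1  1
So g(6) = 1.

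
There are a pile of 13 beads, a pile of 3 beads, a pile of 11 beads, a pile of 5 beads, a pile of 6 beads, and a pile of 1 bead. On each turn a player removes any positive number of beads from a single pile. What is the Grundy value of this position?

7

Nim-sum: 13 ^ 3 ^ 11 ^ 5 ^ 6 ^ 1 = 7.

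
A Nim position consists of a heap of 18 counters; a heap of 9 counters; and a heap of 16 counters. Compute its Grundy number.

Compute the nim-sum pairwise:
18 XOR 9 = 27
27 XOR 16 = 11

11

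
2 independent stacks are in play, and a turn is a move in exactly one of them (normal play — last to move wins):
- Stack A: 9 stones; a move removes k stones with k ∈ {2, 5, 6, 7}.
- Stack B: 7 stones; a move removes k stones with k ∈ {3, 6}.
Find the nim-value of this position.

Grundy values for stack A (subtraction set {2, 5, 6, 7}):
g(0) = mex{} = 0
g(1) = mex{} = 0
g(2) = mex{0} = 1
g(3) = mex{0} = 1
g(4) = mex{1} = 0
g(5) = mex{0,1} = 2
g(6) = mex{0} = 1
g(7) = mex{0,1,2} = 3
g(8) = mex{0,1} = 2
g(9) = mex{0,1,3} = 2
So g(9) = 2.
For stack B, compute g(0), g(1), … with moves {3, 6}:
k:     0  1  2  3  4  5  6  7
g(k):  0  0  0  1  1  1  2  2
So g(7) = 2.
By the Sprague-Grundy theorem, the Grundy value of a sum of independent games is the XOR of the component values.
Combined value = 2 XOR 2 = 0.

0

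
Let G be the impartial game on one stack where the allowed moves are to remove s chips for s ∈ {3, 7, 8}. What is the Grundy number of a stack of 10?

Compute g(0), g(1), … for moves {3, 7, 8}:
g(0) = mex{} = 0
g(1) = mex{} = 0
g(2) = mex{} = 0
g(3) = mex{0} = 1
g(4) = mex{0} = 1
g(5) = mex{0} = 1
g(6) = mex{1} = 0
g(7) = mex{0,1} = 2
g(8) = mex{0,1} = 2
g(9) = mex{0} = 1
g(10) = mex{0,1,2} = 3
So g(10) = 3.

3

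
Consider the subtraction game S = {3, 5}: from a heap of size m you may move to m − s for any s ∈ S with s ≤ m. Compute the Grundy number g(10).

Compute g(0), g(1), … for moves {3, 5}:
g(0) = mex{} = 0
g(1) = mex{} = 0
g(2) = mex{} = 0
g(3) = mex{0} = 1
g(4) = mex{0} = 1
g(5) = mex{0} = 1
g(6) = mex{0,1} = 2
g(7) = mex{0,1} = 2
g(8) = mex{1} = 0
g(9) = mex{1,2} = 0
g(10) = mex{1,2} = 0
So g(10) = 0.

0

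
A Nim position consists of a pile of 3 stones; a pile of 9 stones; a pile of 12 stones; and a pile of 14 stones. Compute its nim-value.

Nim-sum: 3 XOR 9 XOR 12 XOR 14 = 8.

8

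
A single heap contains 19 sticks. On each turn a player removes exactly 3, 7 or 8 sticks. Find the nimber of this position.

Compute g(0), g(1), … for moves {3, 7, 8}:
k:     0  1  2  3  4  5  6  7  8  9 10 11 12 13 14 15 16 17 18 19
g(k):  0  0  0  1  1  1  0  2  2  1  3  0  0  2  1  1  0  0  2  1
So g(19) = 1.

1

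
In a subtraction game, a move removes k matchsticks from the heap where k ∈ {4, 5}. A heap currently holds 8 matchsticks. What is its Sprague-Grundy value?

2

Grundy values for subtraction set {4, 5}:
k:     0  1  2  3  4  5  6  7  8
g(k):  0  0  0  0  1  1  1  1  2
So g(8) = 2.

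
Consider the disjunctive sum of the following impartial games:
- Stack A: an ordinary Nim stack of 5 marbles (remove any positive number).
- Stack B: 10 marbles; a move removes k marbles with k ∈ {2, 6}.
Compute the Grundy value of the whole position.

4

Stack A is a plain Nim stack of size 5, so its Grundy value is 5.
For stack B, compute g(0), g(1), … with moves {2, 6}:
k:     0  1  2  3  4  5  6  7  8  9 10
g(k):  0  0  1  1  0  0  1  1  0  0  1
So g(10) = 1.
By the Sprague-Grundy theorem, the Grundy value of a sum of independent games is the XOR of the component values.
Combined value = 5 ⊕ 1 = 4.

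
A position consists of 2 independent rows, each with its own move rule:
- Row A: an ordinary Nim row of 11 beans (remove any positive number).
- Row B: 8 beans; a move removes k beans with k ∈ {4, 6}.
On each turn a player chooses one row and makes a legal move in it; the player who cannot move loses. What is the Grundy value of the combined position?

Row A is a plain Nim row of size 11, so its Grundy value is 11.
For row B, compute g(0), g(1), … with moves {4, 6}:
k:     0  1  2  3  4  5  6  7  8
g(k):  0  0  0  0  1  1  1  1  2
So g(8) = 2.
The value of a disjunctive sum is the nim-sum of the parts.
Combined value = 11 ⊕ 2 = 9.

9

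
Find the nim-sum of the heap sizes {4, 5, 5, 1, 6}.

3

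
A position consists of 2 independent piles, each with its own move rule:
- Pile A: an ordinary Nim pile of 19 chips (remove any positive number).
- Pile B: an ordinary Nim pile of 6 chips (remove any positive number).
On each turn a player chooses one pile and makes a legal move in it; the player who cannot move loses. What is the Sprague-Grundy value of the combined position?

21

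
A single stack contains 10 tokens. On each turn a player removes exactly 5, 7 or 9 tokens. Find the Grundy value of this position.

2

Grundy values for subtraction set {5, 7, 9}:
k:     0  1  2  3  4  5  6  7  8  9 10
g(k):  0  0  0  0  0  1  1  1  1  1  2
So g(10) = 2.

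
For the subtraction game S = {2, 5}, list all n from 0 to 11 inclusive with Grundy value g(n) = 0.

0, 1, 4, 7, 8, 11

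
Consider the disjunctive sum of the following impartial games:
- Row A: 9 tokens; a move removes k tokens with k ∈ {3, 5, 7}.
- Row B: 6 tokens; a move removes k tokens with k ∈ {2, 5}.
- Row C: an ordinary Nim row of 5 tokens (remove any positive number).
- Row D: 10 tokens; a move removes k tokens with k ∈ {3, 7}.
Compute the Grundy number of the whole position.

7

Build the Grundy sequence for row A with g(k) = mex{g(k−s) : s ∈ {3, 5, 7}, s ≤ k}:
g(0) = mex{} = 0
g(1) = mex{} = 0
g(2) = mex{} = 0
g(3) = mex{0} = 1
g(4) = mex{0} = 1
g(5) = mex{0} = 1
g(6) = mex{0,1} = 2
g(7) = mex{0,1} = 2
g(8) = mex{0,1} = 2
g(9) = mex{0,1,2} = 3
So g(9) = 3.
For row B, compute g(0), g(1), … with moves {2, 5}:
g(0) = mex{} = 0
g(1) = mex{} = 0
g(2) = mex{0} = 1
g(3) = mex{0} = 1
g(4) = mex{1} = 0
g(5) = mex{0,1} = 2
g(6) = mex{0} = 1
So g(6) = 1.
Row C is a plain Nim row of size 5, so its Grundy value is 5.
Build the Grundy sequence for row D with g(k) = mex{g(k−s) : s ∈ {3, 7}, s ≤ k}:
k:     0  1  2  3  4  5  6  7  8  9 10
g(k):  0  0  0  1  1  1  0  2  2  1  0
So g(10) = 0.
The value of a disjunctive sum is the nim-sum of the parts.
Combined value = 3 ⊕ 1 ⊕ 5 ⊕ 0 = 7.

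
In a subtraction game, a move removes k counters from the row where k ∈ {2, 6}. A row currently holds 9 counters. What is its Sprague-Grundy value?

0

Grundy values for subtraction set {2, 6}:
g(0) = mex{} = 0
g(1) = mex{} = 0
g(2) = mex{0} = 1
g(3) = mex{0} = 1
g(4) = mex{1} = 0
g(5) = mex{1} = 0
g(6) = mex{0} = 1
g(7) = mex{0} = 1
g(8) = mex{1} = 0
g(9) = mex{1} = 0
So g(9) = 0.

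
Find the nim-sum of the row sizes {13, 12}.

1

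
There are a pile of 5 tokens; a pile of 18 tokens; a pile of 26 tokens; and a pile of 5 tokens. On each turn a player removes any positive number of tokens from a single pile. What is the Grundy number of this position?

8

Write each in binary and XOR column by column:
  00101  (5)
  10010  (18)
  11010  (26)
  00101  (5)
  -----
  01000  (8)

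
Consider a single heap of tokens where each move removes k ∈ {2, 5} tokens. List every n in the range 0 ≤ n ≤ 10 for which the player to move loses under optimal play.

Build the Grundy sequence with g(k) = mex{g(k−s) : s ∈ {2, 5}, s ≤ k}:
g(0) = mex{} = 0
g(1) = mex{} = 0
g(2) = mex{0} = 1
g(3) = mex{0} = 1
g(4) = mex{1} = 0
g(5) = mex{0,1} = 2
g(6) = mex{0} = 1
g(7) = mex{1,2} = 0
g(8) = mex{1} = 0
g(9) = mex{0} = 1
g(10) = mex{0,2} = 1
The P-positions (g = 0) in 0..10 are 0, 1, 4, 7, 8.

0, 1, 4, 7, 8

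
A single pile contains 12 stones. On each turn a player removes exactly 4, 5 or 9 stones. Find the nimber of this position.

3

Compute g(0), g(1), … for moves {4, 5, 9}:
k:     0  1  2  3  4  5  6  7  8  9 10 11 12
g(k):  0  0  0  0  1  1  1  1  2  2  2  2  3
So g(12) = 3.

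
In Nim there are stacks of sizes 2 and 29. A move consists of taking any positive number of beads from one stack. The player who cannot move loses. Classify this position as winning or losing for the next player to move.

Winning position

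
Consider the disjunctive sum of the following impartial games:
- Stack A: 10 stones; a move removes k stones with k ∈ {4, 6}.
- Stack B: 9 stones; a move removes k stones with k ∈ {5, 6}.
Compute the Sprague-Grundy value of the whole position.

1

Build the Grundy sequence for stack A with g(k) = mex{g(k−s) : s ∈ {4, 6}, s ≤ k}:
g(0) = mex{} = 0
g(1) = mex{} = 0
g(2) = mex{} = 0
g(3) = mex{} = 0
g(4) = mex{0} = 1
g(5) = mex{0} = 1
g(6) = mex{0} = 1
g(7) = mex{0} = 1
g(8) = mex{0,1} = 2
g(9) = mex{0,1} = 2
g(10) = mex{1} = 0
So g(10) = 0.
Build the Grundy sequence for stack B with g(k) = mex{g(k−s) : s ∈ {5, 6}, s ≤ k}:
g(0) = mex{} = 0
g(1) = mex{} = 0
g(2) = mex{} = 0
g(3) = mex{} = 0
g(4) = mex{} = 0
g(5) = mex{0} = 1
g(6) = mex{0} = 1
g(7) = mex{0} = 1
g(8) = mex{0} = 1
g(9) = mex{0} = 1
So g(9) = 1.
The value of a disjunctive sum is the nim-sum of the parts.
Combined value = 0 ⊕ 1 = 1.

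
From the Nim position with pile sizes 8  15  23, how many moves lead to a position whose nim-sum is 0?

Compute the nim-sum pairwise:
8 XOR 15 = 7
7 XOR 23 = 16
The overall nim-sum is X = 16. A pile of size p has a winning move iff p XOR X < p (reduce it to p XOR X).
  8: 8 XOR 16 = 24 ≥ 8 — no move.
  15: 15 XOR 16 = 31 ≥ 15 — no move.
  23: 23 XOR 16 = 7 < 23 — winning move (to 7).
That gives 1 winning move.

1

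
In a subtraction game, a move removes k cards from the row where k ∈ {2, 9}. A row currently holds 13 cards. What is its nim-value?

Build the Grundy sequence with g(k) = mex{g(k−s) : s ∈ {2, 9}, s ≤ k}:
k:     0  1  2  3  4  5  6  7  8  9 10 11 12 13
g(k):  0  0  1  1  0  0  1  1  0  2  1  0  0  1
So g(13) = 1.

1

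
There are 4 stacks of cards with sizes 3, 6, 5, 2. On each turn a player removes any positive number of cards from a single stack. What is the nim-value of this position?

2

Bitwise XOR of the heap sizes:
  011  (3)
  110  (6)
  101  (5)
  010  (2)
  ---
  010  (2)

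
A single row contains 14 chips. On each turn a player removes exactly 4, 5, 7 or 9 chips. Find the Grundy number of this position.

Grundy values for subtraction set {4, 5, 7, 9}:
k:     0  1  2  3  4  5  6  7  8  9 10 11 12 13 14
g(k):  0  0  0  0  1  1  1  1  2  2  2  2  3  0  0
So g(14) = 0.

0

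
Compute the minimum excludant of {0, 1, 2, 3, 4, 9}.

5

The values 0, 1, 2, 3, 4 are all present; 5 is the first non-negative integer missing from the set.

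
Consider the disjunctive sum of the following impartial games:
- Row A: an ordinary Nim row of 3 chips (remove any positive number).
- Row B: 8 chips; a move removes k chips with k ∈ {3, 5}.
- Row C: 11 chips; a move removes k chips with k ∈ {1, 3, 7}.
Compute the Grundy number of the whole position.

2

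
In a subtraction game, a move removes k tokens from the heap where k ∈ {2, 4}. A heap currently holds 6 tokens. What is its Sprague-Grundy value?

Compute g(0), g(1), … for moves {2, 4}:
g(0) = mex{} = 0
g(1) = mex{} = 0
g(2) = mex{0} = 1
g(3) = mex{0} = 1
g(4) = mex{0,1} = 2
g(5) = mex{0,1} = 2
g(6) = mex{1,2} = 0
So g(6) = 0.

0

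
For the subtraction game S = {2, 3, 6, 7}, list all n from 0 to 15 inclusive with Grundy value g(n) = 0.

0, 1, 5, 9, 10, 14

Compute g(0), g(1), … for moves {2, 3, 6, 7}:
k:     0  1  2  3  4  5  6  7  8  9 10 11 12 13 14 15
g(k):  0  0  1  1  2  0  3  1  2  0  0  1  1  2  0  3
The P-positions (g = 0) in 0..15 are 0, 1, 5, 9, 10, 14.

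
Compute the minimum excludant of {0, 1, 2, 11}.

The values 0, 1, 2 are all present; 3 is the first non-negative integer missing from the set.

3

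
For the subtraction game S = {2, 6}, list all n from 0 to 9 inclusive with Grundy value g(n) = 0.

Compute g(0), g(1), … for moves {2, 6}:
g(0) = mex{} = 0
g(1) = mex{} = 0
g(2) = mex{0} = 1
g(3) = mex{0} = 1
g(4) = mex{1} = 0
g(5) = mex{1} = 0
g(6) = mex{0} = 1
g(7) = mex{0} = 1
g(8) = mex{1} = 0
g(9) = mex{1} = 0
The P-positions (g = 0) in 0..9 are 0, 1, 4, 5, 8, 9.

0, 1, 4, 5, 8, 9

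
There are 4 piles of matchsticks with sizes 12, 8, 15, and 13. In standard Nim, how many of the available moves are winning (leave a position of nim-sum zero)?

3

Compute the nim-sum pairwise:
12 ^ 8 = 4
4 ^ 15 = 11
11 ^ 13 = 6
The overall nim-sum is X = 6. A pile of size p has a winning move iff p XOR X < p (reduce it to p XOR X).
  12: 12 XOR 6 = 10 < 12 — winning move (to 10).
  8: 8 XOR 6 = 14 ≥ 8 — no move.
  15: 15 XOR 6 = 9 < 15 — winning move (to 9).
  13: 13 XOR 6 = 11 < 13 — winning move (to 11).
That gives 3 winning moves.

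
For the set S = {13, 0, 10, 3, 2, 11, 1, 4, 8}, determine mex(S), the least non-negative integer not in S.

5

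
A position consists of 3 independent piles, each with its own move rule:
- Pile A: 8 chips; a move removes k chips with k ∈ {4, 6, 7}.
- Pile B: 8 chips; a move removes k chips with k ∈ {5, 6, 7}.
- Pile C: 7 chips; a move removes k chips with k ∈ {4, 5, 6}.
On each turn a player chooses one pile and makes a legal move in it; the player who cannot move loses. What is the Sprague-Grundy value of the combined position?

2

Build the Grundy sequence for pile A with g(k) = mex{g(k−s) : s ∈ {4, 6, 7}, s ≤ k}:
k:     0  1  2  3  4  5  6  7  8
g(k):  0  0  0  0  1  1  1  1  2
So g(8) = 2.
Build the Grundy sequence for pile B with g(k) = mex{g(k−s) : s ∈ {5, 6, 7}, s ≤ k}:
k:     0  1  2  3  4  5  6  7  8
g(k):  0  0  0  0  0  1  1  1  1
So g(8) = 1.
For pile C, compute g(0), g(1), … with moves {4, 5, 6}:
k:     0  1  2  3  4  5  6  7
g(k):  0  0  0  0  1  1  1  1
So g(7) = 1.
The value of a disjunctive sum is the nim-sum of the parts.
Combined value = 2 XOR 1 XOR 1 = 2.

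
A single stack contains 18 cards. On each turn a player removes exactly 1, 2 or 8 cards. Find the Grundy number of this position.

0

Compute g(0), g(1), … for moves {1, 2, 8}:
k:     0  1  2  3  4  5  6  7  8  9 10 11 12 13 14 15 16 17 18
g(k):  0  1  2  0  1  2  0  1  2  0  1  2  0  1  2  0  1  2  0
So g(18) = 0.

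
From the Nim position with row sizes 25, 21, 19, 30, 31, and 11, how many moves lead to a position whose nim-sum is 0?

Bitwise XOR of the heap sizes:
  11001  (25)
  10101  (21)
  10011  (19)
  11110  (30)
  11111  (31)
  01011  (11)
  -----
  10101  (21)
The overall nim-sum is X = 21. A row of size p has a winning move iff p XOR X < p (reduce it to p XOR X).
  25: 25 XOR 21 = 12 < 25 — winning move (to 12).
  21: 21 XOR 21 = 0 < 21 — winning move (to 0).
  19: 19 XOR 21 = 6 < 19 — winning move (to 6).
  30: 30 XOR 21 = 11 < 30 — winning move (to 11).
  31: 31 XOR 21 = 10 < 31 — winning move (to 10).
  11: 11 XOR 21 = 30 ≥ 11 — no move.
That gives 5 winning moves.

5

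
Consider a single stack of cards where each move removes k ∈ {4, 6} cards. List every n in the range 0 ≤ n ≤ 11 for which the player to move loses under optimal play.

0, 1, 2, 3, 10, 11

Build the Grundy sequence with g(k) = mex{g(k−s) : s ∈ {4, 6}, s ≤ k}:
k:     0  1  2  3  4  5  6  7  8  9 10 11
g(k):  0  0  0  0  1  1  1  1  2  2  0  0
The P-positions (g = 0) in 0..11 are 0, 1, 2, 3, 10, 11.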